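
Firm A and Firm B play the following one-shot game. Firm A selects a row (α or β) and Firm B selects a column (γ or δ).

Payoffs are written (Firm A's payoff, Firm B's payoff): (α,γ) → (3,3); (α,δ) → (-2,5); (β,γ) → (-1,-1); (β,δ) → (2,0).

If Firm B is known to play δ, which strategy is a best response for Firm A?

Against δ, Firm A earns -2 from α and 2 from β.
So β is the best response.

β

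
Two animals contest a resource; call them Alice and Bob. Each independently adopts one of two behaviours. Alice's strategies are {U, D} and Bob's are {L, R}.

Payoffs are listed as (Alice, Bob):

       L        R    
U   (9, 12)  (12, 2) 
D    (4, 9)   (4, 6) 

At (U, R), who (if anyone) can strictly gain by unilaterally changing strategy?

Alice at (U, R) earns 12; deviating to D yields 4 — not better.
Bob earns 2; deviating to L yields 12 — a strict improvement.
Only Bob has a strictly profitable deviation.

Bob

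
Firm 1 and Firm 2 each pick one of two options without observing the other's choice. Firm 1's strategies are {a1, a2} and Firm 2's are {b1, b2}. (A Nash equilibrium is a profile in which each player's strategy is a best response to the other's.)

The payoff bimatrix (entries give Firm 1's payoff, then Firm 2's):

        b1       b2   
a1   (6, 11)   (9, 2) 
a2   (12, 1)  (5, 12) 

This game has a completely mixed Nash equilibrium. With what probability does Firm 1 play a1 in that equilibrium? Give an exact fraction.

Let p be the probability that Firm 1 plays a1. In a completely mixed equilibrium, Firm 2 must be indifferent between b1 and b2.
Firm 2's expected payoff from b1 is 11p + (1−p); from b2 it is 2p + 12(1−p).
Setting these equal: 10p + 1 = −10p + 12, so p = 11/20.

11/20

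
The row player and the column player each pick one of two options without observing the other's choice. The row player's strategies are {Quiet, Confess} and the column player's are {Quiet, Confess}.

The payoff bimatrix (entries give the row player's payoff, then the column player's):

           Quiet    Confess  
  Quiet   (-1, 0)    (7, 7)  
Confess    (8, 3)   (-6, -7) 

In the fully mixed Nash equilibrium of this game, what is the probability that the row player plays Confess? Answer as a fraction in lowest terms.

Let p be the probability that the row player plays Quiet. In a completely mixed equilibrium, the column player must be indifferent between Quiet and Confess.
The column player's expected payoff from Quiet is 3(1−p); from Confess it is 7p − 7(1−p).
Setting these equal: −3p + 3 = 14p − 7, so p = 10/17.
Therefore the row player plays Confess with probability 1 − 10/17 = 7/17.

7/17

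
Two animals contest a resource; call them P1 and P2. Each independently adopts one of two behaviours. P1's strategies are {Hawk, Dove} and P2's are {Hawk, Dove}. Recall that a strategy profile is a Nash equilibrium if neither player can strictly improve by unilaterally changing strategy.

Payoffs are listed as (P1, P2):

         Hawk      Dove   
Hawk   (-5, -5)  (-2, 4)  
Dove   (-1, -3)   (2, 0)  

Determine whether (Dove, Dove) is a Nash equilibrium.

Yes

At (Dove, Dove), P1 earns 2; switching to Hawk would give -2, so P1 has no profitable deviation.
P2 earns 0; switching to Hawk would give -3, so P2 has no profitable deviation.
Neither player can gain by a unilateral deviation, so this profile is a Nash equilibrium.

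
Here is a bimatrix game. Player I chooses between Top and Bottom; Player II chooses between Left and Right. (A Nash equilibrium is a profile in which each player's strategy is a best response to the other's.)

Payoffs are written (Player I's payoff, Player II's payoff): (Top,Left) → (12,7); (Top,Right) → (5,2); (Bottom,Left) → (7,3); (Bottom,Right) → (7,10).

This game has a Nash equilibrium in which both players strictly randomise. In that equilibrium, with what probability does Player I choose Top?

7/12

Let p be the probability that Player I plays Top. In a completely mixed equilibrium, Player II must be indifferent between Left and Right.
Player II's expected payoff from Left is 7p + 3(1−p); from Right it is 2p + 10(1−p).
Setting these equal: 4p + 3 = −8p + 10, so p = 7/12.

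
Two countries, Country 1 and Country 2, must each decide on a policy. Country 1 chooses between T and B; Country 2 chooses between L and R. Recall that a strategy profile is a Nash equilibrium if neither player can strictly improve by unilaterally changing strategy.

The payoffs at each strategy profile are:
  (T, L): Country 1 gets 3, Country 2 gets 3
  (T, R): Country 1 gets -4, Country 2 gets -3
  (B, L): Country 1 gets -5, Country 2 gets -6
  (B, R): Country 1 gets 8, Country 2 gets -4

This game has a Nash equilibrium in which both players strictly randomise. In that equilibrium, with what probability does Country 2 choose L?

3/5

Let q be the probability that Country 2 plays L. In a completely mixed equilibrium, Country 1 must be indifferent between T and B.
Country 1's expected payoff from T is 3q − 4(1−q); from B it is −5q + 8(1−q).
Setting these equal: 7q − 4 = −13q + 8, so q = 3/5.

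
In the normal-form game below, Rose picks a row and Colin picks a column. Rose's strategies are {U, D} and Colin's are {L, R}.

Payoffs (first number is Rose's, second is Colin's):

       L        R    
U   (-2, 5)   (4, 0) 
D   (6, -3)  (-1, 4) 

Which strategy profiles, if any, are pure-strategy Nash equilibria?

(U, L): Rose prefers D (6 > -2) — not an equilibrium.
(U, R): Colin prefers L (5 > 0) — not an equilibrium.
(D, L): Colin prefers R (4 > -3) — not an equilibrium.
(D, R): Rose prefers U (4 > -1) — not an equilibrium.

none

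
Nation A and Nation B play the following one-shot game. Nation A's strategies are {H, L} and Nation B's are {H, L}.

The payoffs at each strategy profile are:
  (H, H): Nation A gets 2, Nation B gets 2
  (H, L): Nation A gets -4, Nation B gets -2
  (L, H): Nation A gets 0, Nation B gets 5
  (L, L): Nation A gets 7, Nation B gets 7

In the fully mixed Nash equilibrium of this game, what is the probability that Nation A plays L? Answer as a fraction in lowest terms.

2/3

Let p be the probability that Nation A plays H. In a completely mixed equilibrium, Nation B must be indifferent between H and L.
Nation B's expected payoff from H is 2p + 5(1−p); from L it is −2p + 7(1−p).
Setting these equal: −3p + 5 = −9p + 7, so p = 1/3.
Therefore Nation A plays L with probability 1 − 1/3 = 2/3.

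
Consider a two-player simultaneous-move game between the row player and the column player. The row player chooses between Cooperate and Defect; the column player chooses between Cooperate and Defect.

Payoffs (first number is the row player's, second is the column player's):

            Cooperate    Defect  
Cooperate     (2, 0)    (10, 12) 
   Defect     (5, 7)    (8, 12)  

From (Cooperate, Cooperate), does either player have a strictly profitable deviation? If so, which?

Both

The row player at (Cooperate, Cooperate) earns 2; deviating to Defect yields 5 — a strict improvement.
The column player earns 0; deviating to Defect yields 12 — a strict improvement.
Both the row player and the column player have strictly profitable deviations.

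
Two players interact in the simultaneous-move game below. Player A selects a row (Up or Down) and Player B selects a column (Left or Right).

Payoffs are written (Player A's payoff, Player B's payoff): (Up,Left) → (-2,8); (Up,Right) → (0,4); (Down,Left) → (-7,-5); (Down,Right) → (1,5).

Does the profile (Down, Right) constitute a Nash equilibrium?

At (Down, Right), Player A earns 1; switching to Up would give 0, so Player A has no profitable deviation.
Player B earns 5; switching to Left would give -5, so Player B has no profitable deviation.
Neither player can gain by a unilateral deviation, so this profile is a Nash equilibrium.

Yes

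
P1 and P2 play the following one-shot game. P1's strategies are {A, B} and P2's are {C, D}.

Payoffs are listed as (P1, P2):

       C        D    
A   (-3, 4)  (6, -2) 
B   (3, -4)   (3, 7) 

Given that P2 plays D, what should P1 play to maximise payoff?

Against D, P1 earns 6 from A and 3 from B.
So A is the best response.

A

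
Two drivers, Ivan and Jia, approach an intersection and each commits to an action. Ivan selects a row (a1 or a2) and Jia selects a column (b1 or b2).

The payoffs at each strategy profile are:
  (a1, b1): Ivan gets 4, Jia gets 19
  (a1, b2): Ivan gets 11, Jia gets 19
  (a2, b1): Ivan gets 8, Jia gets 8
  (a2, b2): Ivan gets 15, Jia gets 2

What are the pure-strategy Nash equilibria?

(a1, b1): Ivan prefers a2 (8 > 4) — not an equilibrium.
(a1, b2): Ivan prefers a2 (15 > 11) — not an equilibrium.
(a2, b1): Ivan gets 8 ≥ 4 from a1, and Jia gets 8 ≥ 2 from b2 — Nash equilibrium.
(a2, b2): Jia prefers b1 (8 > 2) — not an equilibrium.

(a2, b1)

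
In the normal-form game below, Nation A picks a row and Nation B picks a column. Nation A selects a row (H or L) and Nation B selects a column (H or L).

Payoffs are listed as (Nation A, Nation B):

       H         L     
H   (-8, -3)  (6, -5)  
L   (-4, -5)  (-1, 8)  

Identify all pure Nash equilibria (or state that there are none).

(H, H): Nation A prefers L (-4 > -8) — not an equilibrium.
(H, L): Nation B prefers H (-3 > -5) — not an equilibrium.
(L, H): Nation B prefers L (8 > -5) — not an equilibrium.
(L, L): Nation A prefers H (6 > -1) — not an equilibrium.

none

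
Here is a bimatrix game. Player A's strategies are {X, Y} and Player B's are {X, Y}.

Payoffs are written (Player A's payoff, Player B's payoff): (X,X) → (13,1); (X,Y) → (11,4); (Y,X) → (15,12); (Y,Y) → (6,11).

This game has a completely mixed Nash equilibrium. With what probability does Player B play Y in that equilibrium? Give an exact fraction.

2/7

Let y be the probability that Player B plays X. In a completely mixed equilibrium, Player A must be indifferent between X and Y.
Player A's expected payoff from X is 13y + 11(1−y); from Y it is 15y + 6(1−y).
Setting these equal: 2y + 11 = 9y + 6, so y = 5/7.
Therefore Player B plays Y with probability 1 − 5/7 = 2/7.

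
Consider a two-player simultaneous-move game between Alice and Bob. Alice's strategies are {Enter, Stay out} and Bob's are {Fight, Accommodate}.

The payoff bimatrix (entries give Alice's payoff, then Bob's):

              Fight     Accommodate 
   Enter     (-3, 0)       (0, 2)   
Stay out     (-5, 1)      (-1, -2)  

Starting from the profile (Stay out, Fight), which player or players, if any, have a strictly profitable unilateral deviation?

Alice

Alice at (Stay out, Fight) earns -5; deviating to Enter yields -3 — a strict improvement.
Bob earns 1; deviating to Accommodate yields -2 — not better.
Only Alice has a strictly profitable deviation.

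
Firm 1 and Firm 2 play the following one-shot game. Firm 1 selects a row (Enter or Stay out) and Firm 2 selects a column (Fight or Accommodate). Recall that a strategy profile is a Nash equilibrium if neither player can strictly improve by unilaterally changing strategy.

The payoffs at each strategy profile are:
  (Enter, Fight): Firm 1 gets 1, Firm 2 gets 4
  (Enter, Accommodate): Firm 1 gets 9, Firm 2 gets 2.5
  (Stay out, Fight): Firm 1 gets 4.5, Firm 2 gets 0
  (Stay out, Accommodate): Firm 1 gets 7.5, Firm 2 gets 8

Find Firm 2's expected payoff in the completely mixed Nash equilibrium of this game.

64/19

First find x, the probability Firm 1 plays Enter, from Firm 2's indifference between Fight and Accommodate: 4x = 2.5x + 8(1−x), giving x = 16/19.
Since Firm 2 is indifferent in equilibrium, Firm 2's expected payoff equals the payoff from either column against (16/19, 3/19). Using Fight: 4(16/19) = 64/19.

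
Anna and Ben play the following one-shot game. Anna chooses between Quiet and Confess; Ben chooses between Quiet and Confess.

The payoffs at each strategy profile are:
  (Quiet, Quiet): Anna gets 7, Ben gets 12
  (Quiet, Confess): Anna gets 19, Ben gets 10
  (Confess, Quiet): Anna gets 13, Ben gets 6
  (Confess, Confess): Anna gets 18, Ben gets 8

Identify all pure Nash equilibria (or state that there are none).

(Quiet, Quiet): Anna prefers Confess (13 > 7) — not an equilibrium.
(Quiet, Confess): Ben prefers Quiet (12 > 10) — not an equilibrium.
(Confess, Quiet): Ben prefers Confess (8 > 6) — not an equilibrium.
(Confess, Confess): Anna prefers Quiet (19 > 18) — not an equilibrium.

none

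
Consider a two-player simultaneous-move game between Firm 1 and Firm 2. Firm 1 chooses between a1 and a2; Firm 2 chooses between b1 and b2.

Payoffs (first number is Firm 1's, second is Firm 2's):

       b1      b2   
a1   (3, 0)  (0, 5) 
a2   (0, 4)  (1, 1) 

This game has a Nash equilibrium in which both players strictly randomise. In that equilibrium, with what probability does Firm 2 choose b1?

Let q be the probability that Firm 2 plays b1. In a completely mixed equilibrium, Firm 1 must be indifferent between a1 and a2.
Firm 1's expected payoff from a1 is 3q; from a2 it is (1−q).
Setting these equal: 3q = −q + 1, so q = 1/4.

1/4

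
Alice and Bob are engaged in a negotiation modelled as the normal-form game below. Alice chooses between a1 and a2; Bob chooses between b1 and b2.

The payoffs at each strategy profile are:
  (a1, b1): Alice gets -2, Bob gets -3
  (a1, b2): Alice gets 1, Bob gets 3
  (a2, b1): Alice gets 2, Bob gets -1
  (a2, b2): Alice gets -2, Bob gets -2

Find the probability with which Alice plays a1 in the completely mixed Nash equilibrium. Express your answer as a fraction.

1/7

Let r be the probability that Alice plays a1. In a completely mixed equilibrium, Bob must be indifferent between b1 and b2.
Bob's expected payoff from b1 is −3r − (1−r); from b2 it is 3r − 2(1−r).
Setting these equal: −2r − 1 = 5r − 2, so r = 1/7.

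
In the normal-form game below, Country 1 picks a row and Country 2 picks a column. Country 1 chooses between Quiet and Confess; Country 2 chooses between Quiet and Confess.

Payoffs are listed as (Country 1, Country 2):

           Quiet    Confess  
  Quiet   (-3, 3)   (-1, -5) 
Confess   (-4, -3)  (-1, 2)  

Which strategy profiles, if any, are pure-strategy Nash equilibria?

(Quiet, Quiet): Country 1 gets -3 ≥ -4 from Confess, and Country 2 gets 3 ≥ -5 from Confess — Nash equilibrium.
(Quiet, Confess): Country 2 prefers Quiet (3 > -5) — not an equilibrium.
(Confess, Quiet): Country 1 prefers Quiet (-3 > -4); Country 2 prefers Confess (2 > -3) — not an equilibrium.
(Confess, Confess): Country 1 gets -1 ≥ -1 from Quiet, and Country 2 gets 2 ≥ -3 from Quiet — Nash equilibrium.

(Quiet, Quiet) and (Confess, Confess)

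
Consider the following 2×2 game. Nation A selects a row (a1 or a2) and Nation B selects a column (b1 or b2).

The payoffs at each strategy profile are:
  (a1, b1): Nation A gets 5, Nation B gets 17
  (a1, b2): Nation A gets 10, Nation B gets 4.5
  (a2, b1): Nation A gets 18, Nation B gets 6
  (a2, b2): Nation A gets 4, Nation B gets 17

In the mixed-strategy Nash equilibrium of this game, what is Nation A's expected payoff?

160/19

First find q, the probability Nation B plays b1, from Nation A's indifference between a1 and a2: 5q + 10(1−q) = 18q + 4(1−q), giving q = 6/19.
Since Nation A is indifferent in equilibrium, Nation A's expected payoff equals the payoff from either row against (6/19, 13/19). Using a1: 5(6/19) + 10(13/19) = 160/19.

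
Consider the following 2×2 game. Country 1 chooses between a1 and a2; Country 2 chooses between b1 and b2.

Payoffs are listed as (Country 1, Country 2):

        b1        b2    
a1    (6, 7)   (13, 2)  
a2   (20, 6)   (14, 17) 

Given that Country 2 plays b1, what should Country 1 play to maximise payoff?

a2

Against b1, Country 1 earns 6 from a1 and 20 from a2.
So a2 is the best response.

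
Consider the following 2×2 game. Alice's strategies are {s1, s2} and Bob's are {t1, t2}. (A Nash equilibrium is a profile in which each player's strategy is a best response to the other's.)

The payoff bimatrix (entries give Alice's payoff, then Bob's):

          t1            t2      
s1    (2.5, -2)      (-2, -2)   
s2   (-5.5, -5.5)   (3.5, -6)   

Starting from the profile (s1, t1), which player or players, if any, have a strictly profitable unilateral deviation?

Alice at (s1, t1) earns 2.5; deviating to s2 yields -5.5 — not better.
Bob earns -2; deviating to t2 yields -2 — not better.
Neither player can strictly improve; the profile is a Nash equilibrium.

Neither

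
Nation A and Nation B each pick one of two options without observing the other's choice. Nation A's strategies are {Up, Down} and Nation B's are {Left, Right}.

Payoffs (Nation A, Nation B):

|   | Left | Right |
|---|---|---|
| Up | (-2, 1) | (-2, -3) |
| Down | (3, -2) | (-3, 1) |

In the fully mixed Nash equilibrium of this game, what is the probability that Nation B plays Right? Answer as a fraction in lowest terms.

Let y be the probability that Nation B plays Left. In a completely mixed equilibrium, Nation A must be indifferent between Up and Down.
Nation A's expected payoff from Up is −2y − 2(1−y); from Down it is 3y − 3(1−y).
Setting these equal: -2 = 6y − 3, so y = 1/6.
Therefore Nation B plays Right with probability 1 − 1/6 = 5/6.

5/6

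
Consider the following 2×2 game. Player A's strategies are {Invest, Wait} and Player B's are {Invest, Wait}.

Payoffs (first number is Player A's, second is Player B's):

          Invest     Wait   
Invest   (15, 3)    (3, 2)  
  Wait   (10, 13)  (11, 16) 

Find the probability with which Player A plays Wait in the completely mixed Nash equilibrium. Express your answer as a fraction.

Let x be the probability that Player A plays Invest. In a completely mixed equilibrium, Player B must be indifferent between Invest and Wait.
Player B's expected payoff from Invest is 3x + 13(1−x); from Wait it is 2x + 16(1−x).
Setting these equal: −10x + 13 = −14x + 16, so x = 3/4.
Therefore Player A plays Wait with probability 1 − 3/4 = 1/4.

1/4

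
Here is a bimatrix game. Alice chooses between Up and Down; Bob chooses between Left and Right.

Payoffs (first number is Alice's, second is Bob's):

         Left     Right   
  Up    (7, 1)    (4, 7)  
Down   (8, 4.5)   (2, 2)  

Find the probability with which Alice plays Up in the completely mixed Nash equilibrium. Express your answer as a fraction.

5/17

Let p be the probability that Alice plays Up. In a completely mixed equilibrium, Bob must be indifferent between Left and Right.
Bob's expected payoff from Left is p + 4.5(1−p); from Right it is 7p + 2(1−p).
Setting these equal: −3.5p + 4.5 = 5p + 2, so p = 5/17.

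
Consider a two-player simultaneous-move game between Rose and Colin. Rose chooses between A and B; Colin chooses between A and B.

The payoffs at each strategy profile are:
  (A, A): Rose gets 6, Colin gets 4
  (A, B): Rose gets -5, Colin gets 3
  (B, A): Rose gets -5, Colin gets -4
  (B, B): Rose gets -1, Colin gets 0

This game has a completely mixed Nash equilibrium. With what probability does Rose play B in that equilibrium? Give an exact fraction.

1/5

Let p be the probability that Rose plays A. In a completely mixed equilibrium, Colin must be indifferent between A and B.
Colin's expected payoff from A is 4p − 4(1−p); from B it is 3p.
Setting these equal: 8p − 4 = 3p, so p = 4/5.
Therefore Rose plays B with probability 1 − 4/5 = 1/5.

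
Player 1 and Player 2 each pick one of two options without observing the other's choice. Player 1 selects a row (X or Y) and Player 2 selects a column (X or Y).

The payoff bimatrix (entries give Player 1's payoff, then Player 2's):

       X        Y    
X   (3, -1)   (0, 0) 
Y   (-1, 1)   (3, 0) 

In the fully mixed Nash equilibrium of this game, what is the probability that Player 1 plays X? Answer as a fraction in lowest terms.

Let p be the probability that Player 1 plays X. In a completely mixed equilibrium, Player 2 must be indifferent between X and Y.
Player 2's expected payoff from X is −p + (1−p); from Y it is 0.
Setting these equal: −2p + 1 = 0, so p = 1/2.

1/2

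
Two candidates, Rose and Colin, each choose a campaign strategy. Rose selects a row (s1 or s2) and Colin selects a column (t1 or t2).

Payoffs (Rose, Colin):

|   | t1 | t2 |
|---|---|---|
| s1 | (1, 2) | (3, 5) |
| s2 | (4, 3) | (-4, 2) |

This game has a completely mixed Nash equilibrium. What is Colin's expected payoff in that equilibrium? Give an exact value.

11/4

First find p, the probability Rose plays s1, from Colin's indifference between t1 and t2: 2p + 3(1−p) = 5p + 2(1−p), giving p = 1/4.
Since Colin is indifferent in equilibrium, Colin's expected payoff equals the payoff from either column against (1/4, 3/4). Using t1: 2(1/4) + 3(3/4) = 11/4.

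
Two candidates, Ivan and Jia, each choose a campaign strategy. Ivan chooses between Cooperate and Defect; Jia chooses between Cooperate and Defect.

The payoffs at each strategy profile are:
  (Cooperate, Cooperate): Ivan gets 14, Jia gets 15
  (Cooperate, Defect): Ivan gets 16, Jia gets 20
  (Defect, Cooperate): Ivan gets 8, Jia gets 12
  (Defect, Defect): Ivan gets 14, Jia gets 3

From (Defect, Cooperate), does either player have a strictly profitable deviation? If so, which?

Ivan at (Defect, Cooperate) earns 8; deviating to Cooperate yields 14 — a strict improvement.
Jia earns 12; deviating to Defect yields 3 — not better.
Only Ivan has a strictly profitable deviation.

Ivan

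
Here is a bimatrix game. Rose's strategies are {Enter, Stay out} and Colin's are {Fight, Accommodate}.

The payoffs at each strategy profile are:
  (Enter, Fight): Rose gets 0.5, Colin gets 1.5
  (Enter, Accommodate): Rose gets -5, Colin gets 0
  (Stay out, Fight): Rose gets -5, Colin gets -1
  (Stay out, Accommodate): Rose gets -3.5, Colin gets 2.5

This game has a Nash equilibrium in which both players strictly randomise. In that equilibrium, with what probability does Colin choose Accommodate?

Let q be the probability that Colin plays Fight. In a completely mixed equilibrium, Rose must be indifferent between Enter and Stay out.
Rose's expected payoff from Enter is 0.5q − 5(1−q); from Stay out it is −5q − 3.5(1−q).
Setting these equal: 5.5q − 5 = −1.5q − 3.5, so q = 3/14.
Therefore Colin plays Accommodate with probability 1 − 3/14 = 11/14.

11/14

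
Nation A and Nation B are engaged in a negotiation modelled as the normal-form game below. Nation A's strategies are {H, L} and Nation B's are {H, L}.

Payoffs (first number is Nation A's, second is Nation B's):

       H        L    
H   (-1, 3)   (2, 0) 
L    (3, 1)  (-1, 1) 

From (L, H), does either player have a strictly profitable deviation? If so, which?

Neither

Nation A at (L, H) earns 3; deviating to H yields -1 — not better.
Nation B earns 1; deviating to L yields 1 — not better.
Neither player can strictly improve; the profile is a Nash equilibrium.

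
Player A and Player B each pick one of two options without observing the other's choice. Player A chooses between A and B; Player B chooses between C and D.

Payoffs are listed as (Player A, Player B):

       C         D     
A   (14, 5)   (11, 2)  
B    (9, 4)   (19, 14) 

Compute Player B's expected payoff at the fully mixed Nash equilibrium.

62/13

First find x, the probability Player A plays A, from Player B's indifference between C and D: 5x + 4(1−x) = 2x + 14(1−x), giving x = 10/13.
Since Player B is indifferent in equilibrium, Player B's expected payoff equals the payoff from either column against (10/13, 3/13). Using C: 5(10/13) + 4(3/13) = 62/13.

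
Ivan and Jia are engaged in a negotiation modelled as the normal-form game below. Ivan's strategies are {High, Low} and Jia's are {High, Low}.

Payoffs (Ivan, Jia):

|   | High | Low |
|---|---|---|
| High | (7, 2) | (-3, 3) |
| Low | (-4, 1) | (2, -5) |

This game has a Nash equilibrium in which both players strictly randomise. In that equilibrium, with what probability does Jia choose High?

Let y be the probability that Jia plays High. In a completely mixed equilibrium, Ivan must be indifferent between High and Low.
Ivan's expected payoff from High is 7y − 3(1−y); from Low it is −4y + 2(1−y).
Setting these equal: 10y − 3 = −6y + 2, so y = 5/16.

5/16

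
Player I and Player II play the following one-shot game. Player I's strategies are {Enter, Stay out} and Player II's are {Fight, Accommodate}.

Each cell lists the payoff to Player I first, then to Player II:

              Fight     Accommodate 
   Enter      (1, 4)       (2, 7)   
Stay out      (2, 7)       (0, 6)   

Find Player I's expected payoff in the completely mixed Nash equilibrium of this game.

4/3

First find q, the probability Player II plays Fight, from Player I's indifference between Enter and Stay out: q + 2(1−q) = 2q, giving q = 2/3.
Since Player I is indifferent in equilibrium, Player I's expected payoff equals the payoff from either row against (2/3, 1/3). Using Enter: (2/3) + 2(1/3) = 4/3.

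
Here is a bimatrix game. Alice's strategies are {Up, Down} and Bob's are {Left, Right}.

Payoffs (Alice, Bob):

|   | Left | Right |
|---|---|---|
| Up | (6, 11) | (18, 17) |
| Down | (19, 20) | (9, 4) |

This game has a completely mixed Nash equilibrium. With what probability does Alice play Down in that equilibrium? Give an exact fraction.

Let r be the probability that Alice plays Up. In a completely mixed equilibrium, Bob must be indifferent between Left and Right.
Bob's expected payoff from Left is 11r + 20(1−r); from Right it is 17r + 4(1−r).
Setting these equal: −9r + 20 = 13r + 4, so r = 8/11.
Therefore Alice plays Down with probability 1 − 8/11 = 3/11.

3/11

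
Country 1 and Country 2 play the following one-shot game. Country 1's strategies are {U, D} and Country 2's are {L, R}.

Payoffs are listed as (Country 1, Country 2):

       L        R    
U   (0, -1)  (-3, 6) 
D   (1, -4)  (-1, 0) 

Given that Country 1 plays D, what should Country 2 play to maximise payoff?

Against D, Country 2 earns -4 from L and 0 from R.
So R is the best response.

R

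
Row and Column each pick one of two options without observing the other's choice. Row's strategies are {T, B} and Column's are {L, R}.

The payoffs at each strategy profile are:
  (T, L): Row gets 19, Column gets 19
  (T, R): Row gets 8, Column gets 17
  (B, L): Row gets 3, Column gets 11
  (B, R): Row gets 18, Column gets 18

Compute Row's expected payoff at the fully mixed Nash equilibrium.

159/13

First find q, the probability Column plays L, from Row's indifference between T and B: 19q + 8(1−q) = 3q + 18(1−q), giving q = 5/13.
Since Row is indifferent in equilibrium, Row's expected payoff equals the payoff from either row against (5/13, 8/13). Using T: 19(5/13) + 8(8/13) = 159/13.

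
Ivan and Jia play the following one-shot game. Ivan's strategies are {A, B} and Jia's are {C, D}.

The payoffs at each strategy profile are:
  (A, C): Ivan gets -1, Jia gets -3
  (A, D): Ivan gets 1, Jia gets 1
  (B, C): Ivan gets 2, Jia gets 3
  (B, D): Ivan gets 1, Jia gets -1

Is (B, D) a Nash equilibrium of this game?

At (B, D), Ivan earns 1; switching to A would give 1, so Ivan has no profitable deviation.
Jia earns -1; switching to C would give 3, so Jia would deviate.
Since at least one player can profitably deviate, this is not a Nash equilibrium.

No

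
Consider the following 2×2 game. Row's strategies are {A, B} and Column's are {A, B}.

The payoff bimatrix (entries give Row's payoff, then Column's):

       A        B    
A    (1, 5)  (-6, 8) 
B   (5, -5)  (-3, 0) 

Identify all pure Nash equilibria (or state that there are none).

(A, A): Row prefers B (5 > 1); Column prefers B (8 > 5) — not an equilibrium.
(A, B): Row prefers B (-3 > -6) — not an equilibrium.
(B, A): Column prefers B (0 > -5) — not an equilibrium.
(B, B): Row gets -3 ≥ -6 from A, and Column gets 0 ≥ -5 from A — Nash equilibrium.

(B, B)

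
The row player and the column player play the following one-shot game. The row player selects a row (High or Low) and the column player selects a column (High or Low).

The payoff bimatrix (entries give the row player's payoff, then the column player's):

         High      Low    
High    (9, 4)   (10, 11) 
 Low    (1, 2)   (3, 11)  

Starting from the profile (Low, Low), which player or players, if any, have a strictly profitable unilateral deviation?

The row player at (Low, Low) earns 3; deviating to High yields 10 — a strict improvement.
The column player earns 11; deviating to High yields 2 — not better.
Only the row player has a strictly profitable deviation.

The row player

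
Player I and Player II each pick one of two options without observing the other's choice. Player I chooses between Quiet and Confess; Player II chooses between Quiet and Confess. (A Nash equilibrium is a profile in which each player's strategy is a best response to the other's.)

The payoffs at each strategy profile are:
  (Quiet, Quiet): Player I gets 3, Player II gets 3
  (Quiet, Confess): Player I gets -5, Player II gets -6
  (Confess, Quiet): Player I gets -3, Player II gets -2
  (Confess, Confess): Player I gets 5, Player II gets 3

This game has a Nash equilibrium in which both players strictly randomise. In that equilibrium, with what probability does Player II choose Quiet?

Let y be the probability that Player II plays Quiet. In a completely mixed equilibrium, Player I must be indifferent between Quiet and Confess.
Player I's expected payoff from Quiet is 3y − 5(1−y); from Confess it is −3y + 5(1−y).
Setting these equal: 8y − 5 = −8y + 5, so y = 5/8.

5/8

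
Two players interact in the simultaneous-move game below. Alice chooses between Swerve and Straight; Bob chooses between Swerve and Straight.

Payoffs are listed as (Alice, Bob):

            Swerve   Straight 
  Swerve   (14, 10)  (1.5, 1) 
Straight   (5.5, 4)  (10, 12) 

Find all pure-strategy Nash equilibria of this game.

(Swerve, Swerve): Alice gets 14 ≥ 5.5 from Straight, and Bob gets 10 ≥ 1 from Straight — Nash equilibrium.
(Swerve, Straight): Alice prefers Straight (10 > 1.5); Bob prefers Swerve (10 > 1) — not an equilibrium.
(Straight, Swerve): Alice prefers Swerve (14 > 5.5); Bob prefers Straight (12 > 4) — not an equilibrium.
(Straight, Straight): Alice gets 10 ≥ 1.5 from Swerve, and Bob gets 12 ≥ 4 from Swerve — Nash equilibrium.

(Swerve, Swerve) and (Straight, Straight)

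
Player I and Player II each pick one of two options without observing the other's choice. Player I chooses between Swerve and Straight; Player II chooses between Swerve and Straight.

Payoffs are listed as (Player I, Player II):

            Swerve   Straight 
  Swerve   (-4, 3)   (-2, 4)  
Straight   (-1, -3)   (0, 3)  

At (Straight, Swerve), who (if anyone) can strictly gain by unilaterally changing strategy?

Player I at (Straight, Swerve) earns -1; deviating to Swerve yields -4 — not better.
Player II earns -3; deviating to Straight yields 3 — a strict improvement.
Only Player II has a strictly profitable deviation.

Player II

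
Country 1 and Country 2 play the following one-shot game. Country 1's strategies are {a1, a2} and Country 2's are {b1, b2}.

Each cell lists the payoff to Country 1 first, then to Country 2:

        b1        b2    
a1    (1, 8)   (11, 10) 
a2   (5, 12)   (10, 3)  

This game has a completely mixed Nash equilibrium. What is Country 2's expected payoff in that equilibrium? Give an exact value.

First find x, the probability Country 1 plays a1, from Country 2's indifference between b1 and b2: 8x + 12(1−x) = 10x + 3(1−x), giving x = 9/11.
Since Country 2 is indifferent in equilibrium, Country 2's expected payoff equals the payoff from either column against (9/11, 2/11). Using b1: 8(9/11) + 12(2/11) = 96/11.

96/11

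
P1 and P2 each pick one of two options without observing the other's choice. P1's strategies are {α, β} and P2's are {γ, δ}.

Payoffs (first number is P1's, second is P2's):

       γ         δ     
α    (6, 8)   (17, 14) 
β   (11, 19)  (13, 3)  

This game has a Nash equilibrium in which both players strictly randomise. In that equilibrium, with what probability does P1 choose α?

Let p be the probability that P1 plays α. In a completely mixed equilibrium, P2 must be indifferent between γ and δ.
P2's expected payoff from γ is 8p + 19(1−p); from δ it is 14p + 3(1−p).
Setting these equal: −11p + 19 = 11p + 3, so p = 8/11.

8/11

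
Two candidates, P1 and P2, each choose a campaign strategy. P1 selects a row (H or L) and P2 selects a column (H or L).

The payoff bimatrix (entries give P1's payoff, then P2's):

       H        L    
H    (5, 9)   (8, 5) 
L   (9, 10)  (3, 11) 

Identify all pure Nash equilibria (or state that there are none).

(H, H): P1 prefers L (9 > 5) — not an equilibrium.
(H, L): P2 prefers H (9 > 5) — not an equilibrium.
(L, H): P2 prefers L (11 > 10) — not an equilibrium.
(L, L): P1 prefers H (8 > 3) — not an equilibrium.

none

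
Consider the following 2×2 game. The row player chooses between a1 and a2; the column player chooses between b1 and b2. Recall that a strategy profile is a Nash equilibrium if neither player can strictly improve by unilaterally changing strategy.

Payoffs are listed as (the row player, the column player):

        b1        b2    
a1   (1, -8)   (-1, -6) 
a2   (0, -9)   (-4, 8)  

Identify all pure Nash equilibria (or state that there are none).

(a1, b2)

(a1, b1): the column player prefers b2 (-6 > -8) — not an equilibrium.
(a1, b2): the row player gets -1 ≥ -4 from a2, and the column player gets -6 ≥ -8 from b1 — Nash equilibrium.
(a2, b1): the row player prefers a1 (1 > 0); the column player prefers b2 (8 > -9) — not an equilibrium.
(a2, b2): the row player prefers a1 (-1 > -4) — not an equilibrium.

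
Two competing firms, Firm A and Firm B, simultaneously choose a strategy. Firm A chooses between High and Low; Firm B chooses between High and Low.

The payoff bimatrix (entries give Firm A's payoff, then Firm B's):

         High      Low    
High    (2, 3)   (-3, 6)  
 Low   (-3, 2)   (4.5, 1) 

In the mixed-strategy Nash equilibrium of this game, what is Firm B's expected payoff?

First find x, the probability Firm A plays High, from Firm B's indifference between High and Low: 3x + 2(1−x) = 6x + (1−x), giving x = 1/4.
Since Firm B is indifferent in equilibrium, Firm B's expected payoff equals the payoff from either column against (1/4, 3/4). Using High: 3(1/4) + 2(3/4) = 9/4.

9/4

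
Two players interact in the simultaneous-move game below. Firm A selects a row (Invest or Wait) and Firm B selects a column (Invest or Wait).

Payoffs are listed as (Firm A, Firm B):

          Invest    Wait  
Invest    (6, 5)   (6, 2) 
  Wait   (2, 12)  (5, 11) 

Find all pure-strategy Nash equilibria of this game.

(Invest, Invest): Firm A gets 6 ≥ 2 from Wait, and Firm B gets 5 ≥ 2 from Wait — Nash equilibrium.
(Invest, Wait): Firm B prefers Invest (5 > 2) — not an equilibrium.
(Wait, Invest): Firm A prefers Invest (6 > 2) — not an equilibrium.
(Wait, Wait): Firm A prefers Invest (6 > 5); Firm B prefers Invest (12 > 11) — not an equilibrium.

(Invest, Invest)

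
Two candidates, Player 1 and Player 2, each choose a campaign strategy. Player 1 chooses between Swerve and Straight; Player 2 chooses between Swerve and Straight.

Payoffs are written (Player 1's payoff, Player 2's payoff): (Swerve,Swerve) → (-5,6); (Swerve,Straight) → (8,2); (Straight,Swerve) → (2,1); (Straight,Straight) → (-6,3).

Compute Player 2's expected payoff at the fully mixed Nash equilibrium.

8/3

First find p, the probability Player 1 plays Swerve, from Player 2's indifference between Swerve and Straight: 6p + (1−p) = 2p + 3(1−p), giving p = 1/3.
Since Player 2 is indifferent in equilibrium, Player 2's expected payoff equals the payoff from either column against (1/3, 2/3). Using Swerve: 6(1/3) + (2/3) = 8/3.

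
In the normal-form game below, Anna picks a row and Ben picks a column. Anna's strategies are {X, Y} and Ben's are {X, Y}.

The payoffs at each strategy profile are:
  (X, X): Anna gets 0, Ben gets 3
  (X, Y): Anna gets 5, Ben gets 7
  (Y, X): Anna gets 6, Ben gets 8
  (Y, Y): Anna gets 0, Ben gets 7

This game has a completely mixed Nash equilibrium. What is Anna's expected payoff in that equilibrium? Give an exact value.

First find y, the probability Ben plays X, from Anna's indifference between X and Y: 5(1−y) = 6y, giving y = 5/11.
Since Anna is indifferent in equilibrium, Anna's expected payoff equals the payoff from either row against (5/11, 6/11). Using X: 5(6/11) = 30/11.

30/11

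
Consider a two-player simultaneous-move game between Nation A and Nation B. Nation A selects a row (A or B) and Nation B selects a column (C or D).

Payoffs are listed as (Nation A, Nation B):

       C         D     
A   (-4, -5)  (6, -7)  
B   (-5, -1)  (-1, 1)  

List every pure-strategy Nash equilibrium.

(A, C)

(A, C): Nation A gets -4 ≥ -5 from B, and Nation B gets -5 ≥ -7 from D — Nash equilibrium.
(A, D): Nation B prefers C (-5 > -7) — not an equilibrium.
(B, C): Nation A prefers A (-4 > -5); Nation B prefers D (1 > -1) — not an equilibrium.
(B, D): Nation A prefers A (6 > -1) — not an equilibrium.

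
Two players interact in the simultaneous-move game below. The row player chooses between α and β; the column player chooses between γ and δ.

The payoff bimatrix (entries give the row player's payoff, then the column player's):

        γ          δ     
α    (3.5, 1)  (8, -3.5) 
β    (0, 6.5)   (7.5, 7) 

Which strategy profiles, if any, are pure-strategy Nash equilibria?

(α, γ)

(α, γ): the row player gets 3.5 ≥ 0 from β, and the column player gets 1 ≥ -3.5 from δ — Nash equilibrium.
(α, δ): the column player prefers γ (1 > -3.5) — not an equilibrium.
(β, γ): the row player prefers α (3.5 > 0); the column player prefers δ (7 > 6.5) — not an equilibrium.
(β, δ): the row player prefers α (8 > 7.5) — not an equilibrium.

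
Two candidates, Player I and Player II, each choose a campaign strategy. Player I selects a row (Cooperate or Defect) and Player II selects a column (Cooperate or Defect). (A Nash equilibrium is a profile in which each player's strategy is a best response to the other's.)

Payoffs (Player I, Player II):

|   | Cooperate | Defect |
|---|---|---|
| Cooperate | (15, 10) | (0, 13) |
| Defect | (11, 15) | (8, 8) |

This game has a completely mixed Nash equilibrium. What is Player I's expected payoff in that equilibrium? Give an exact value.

10

First find y, the probability Player II plays Cooperate, from Player I's indifference between Cooperate and Defect: 15y = 11y + 8(1−y), giving y = 2/3.
Since Player I is indifferent in equilibrium, Player I's expected payoff equals the payoff from either row against (2/3, 1/3). Using Cooperate: 15(2/3) = 10.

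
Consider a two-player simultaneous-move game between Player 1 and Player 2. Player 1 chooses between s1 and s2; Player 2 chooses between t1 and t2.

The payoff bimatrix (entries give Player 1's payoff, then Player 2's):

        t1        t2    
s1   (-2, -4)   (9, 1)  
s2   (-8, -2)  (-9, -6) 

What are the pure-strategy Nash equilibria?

(s1, t1): Player 2 prefers t2 (1 > -4) — not an equilibrium.
(s1, t2): Player 1 gets 9 ≥ -9 from s2, and Player 2 gets 1 ≥ -4 from t1 — Nash equilibrium.
(s2, t1): Player 1 prefers s1 (-2 > -8) — not an equilibrium.
(s2, t2): Player 1 prefers s1 (9 > -9); Player 2 prefers t1 (-2 > -6) — not an equilibrium.

(s1, t2)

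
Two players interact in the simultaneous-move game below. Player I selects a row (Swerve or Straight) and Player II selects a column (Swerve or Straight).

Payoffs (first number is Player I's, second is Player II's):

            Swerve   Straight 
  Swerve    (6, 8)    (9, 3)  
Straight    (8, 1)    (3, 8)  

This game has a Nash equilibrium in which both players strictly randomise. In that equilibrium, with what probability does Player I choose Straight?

Let p be the probability that Player I plays Swerve. In a completely mixed equilibrium, Player II must be indifferent between Swerve and Straight.
Player II's expected payoff from Swerve is 8p + (1−p); from Straight it is 3p + 8(1−p).
Setting these equal: 7p + 1 = −5p + 8, so p = 7/12.
Therefore Player I plays Straight with probability 1 − 7/12 = 5/12.

5/12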